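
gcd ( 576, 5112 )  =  72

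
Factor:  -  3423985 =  - 5^1 *281^1*2437^1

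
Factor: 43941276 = 2^2*3^2  *1220591^1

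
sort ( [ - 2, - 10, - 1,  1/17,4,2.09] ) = [ - 10, -2, - 1,1/17, 2.09, 4]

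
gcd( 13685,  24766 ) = 7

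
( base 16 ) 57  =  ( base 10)87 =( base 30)2r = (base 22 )3l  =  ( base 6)223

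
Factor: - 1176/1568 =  - 3/4= - 2^(-2 )*3^1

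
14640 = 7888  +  6752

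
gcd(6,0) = 6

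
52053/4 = 52053/4 = 13013.25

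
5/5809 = 5/5809 = 0.00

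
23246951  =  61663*377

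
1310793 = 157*8349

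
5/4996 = 5/4996 = 0.00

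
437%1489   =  437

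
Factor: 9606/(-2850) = - 5^( - 2)*19^(-1 )*1601^1 = -1601/475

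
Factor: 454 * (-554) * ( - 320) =2^8*5^1*227^1*277^1 = 80485120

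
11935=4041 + 7894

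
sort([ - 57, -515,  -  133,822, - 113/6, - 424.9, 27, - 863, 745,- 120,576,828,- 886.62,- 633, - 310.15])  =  [ - 886.62, - 863,  -  633, - 515, - 424.9, - 310.15, - 133, - 120, - 57, - 113/6, 27, 576,745, 822, 828] 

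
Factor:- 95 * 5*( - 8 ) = 3800 = 2^3*5^2*19^1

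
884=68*13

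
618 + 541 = 1159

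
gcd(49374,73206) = 18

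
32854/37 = 32854/37=887.95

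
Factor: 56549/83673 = 3^(-4 )*193^1 *293^1 * 1033^( -1 )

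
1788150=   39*45850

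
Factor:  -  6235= - 5^1*29^1*43^1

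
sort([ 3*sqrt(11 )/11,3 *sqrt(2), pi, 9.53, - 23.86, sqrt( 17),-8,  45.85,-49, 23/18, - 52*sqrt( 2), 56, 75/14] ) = [ - 52*sqrt( 2 ),-49, - 23.86, - 8, 3*sqrt( 11)/11 , 23/18,  pi , sqrt( 17), 3 * sqrt(2) , 75/14, 9.53,  45.85, 56 ] 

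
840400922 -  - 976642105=1817043027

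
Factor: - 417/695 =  - 3^1*5^( - 1)  =  - 3/5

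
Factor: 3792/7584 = 2^( - 1 ) = 1/2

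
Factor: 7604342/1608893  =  2^1 * 11^(-1 )*13^(  -  1 )*11251^( - 1)*3802171^1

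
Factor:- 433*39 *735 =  - 12411945 = - 3^2*5^1*7^2 *13^1*433^1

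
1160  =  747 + 413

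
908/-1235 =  - 1 + 327/1235 = - 0.74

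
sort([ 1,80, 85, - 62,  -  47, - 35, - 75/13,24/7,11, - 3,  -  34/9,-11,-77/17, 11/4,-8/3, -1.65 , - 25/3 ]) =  [ - 62, - 47 , - 35, - 11, - 25/3,- 75/13,-77/17 , -34/9,- 3, - 8/3,  -  1.65, 1,11/4,24/7, 11 , 80,85] 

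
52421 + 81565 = 133986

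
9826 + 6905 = 16731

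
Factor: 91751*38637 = 3544983387 = 3^6*11^1* 19^1*53^1*439^1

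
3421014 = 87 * 39322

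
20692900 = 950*21782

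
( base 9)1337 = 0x3EE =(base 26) 1ci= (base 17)383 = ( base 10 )1006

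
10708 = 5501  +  5207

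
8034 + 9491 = 17525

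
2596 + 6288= 8884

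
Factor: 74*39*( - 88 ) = -253968=- 2^4 *3^1*11^1 * 13^1*37^1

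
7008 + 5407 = 12415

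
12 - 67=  - 55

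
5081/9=5081/9= 564.56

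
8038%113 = 15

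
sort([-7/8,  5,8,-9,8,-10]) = [-10,-9,-7/8,5,8, 8]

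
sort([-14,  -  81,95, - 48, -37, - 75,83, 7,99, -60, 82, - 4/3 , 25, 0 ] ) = [ - 81, - 75,-60,-48,-37, - 14, - 4/3,0,7,25,  82,83,95, 99] 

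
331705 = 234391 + 97314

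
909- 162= 747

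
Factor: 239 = 239^1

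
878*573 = 503094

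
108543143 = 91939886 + 16603257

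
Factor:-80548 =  - 2^2*13^1 * 1549^1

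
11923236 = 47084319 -35161083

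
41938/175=41938/175= 239.65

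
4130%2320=1810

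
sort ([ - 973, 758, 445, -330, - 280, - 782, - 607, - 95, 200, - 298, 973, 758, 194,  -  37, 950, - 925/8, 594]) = [ - 973, - 782, - 607, - 330, - 298, - 280,  -  925/8, - 95,-37 , 194, 200,445, 594,  758, 758, 950,  973]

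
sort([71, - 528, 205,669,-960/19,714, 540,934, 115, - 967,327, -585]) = [ - 967,  -  585, - 528,-960/19, 71, 115 , 205, 327, 540, 669 , 714,934]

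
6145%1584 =1393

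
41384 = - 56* ( - 739) 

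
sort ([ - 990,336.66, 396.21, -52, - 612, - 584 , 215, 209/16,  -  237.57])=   [ - 990, - 612,  -  584, - 237.57, - 52,209/16,215,  336.66, 396.21 ]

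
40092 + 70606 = 110698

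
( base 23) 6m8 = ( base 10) 3688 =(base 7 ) 13516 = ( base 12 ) 2174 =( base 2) 111001101000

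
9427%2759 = 1150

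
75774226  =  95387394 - 19613168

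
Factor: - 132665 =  -5^1*13^2*157^1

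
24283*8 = 194264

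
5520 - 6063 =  - 543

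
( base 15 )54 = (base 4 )1033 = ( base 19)43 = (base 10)79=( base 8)117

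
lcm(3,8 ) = 24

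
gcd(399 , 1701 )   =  21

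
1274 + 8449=9723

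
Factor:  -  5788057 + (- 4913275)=-10701332  =  - 2^2*19^1*139^1*1013^1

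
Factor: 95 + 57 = 2^3*19^1 = 152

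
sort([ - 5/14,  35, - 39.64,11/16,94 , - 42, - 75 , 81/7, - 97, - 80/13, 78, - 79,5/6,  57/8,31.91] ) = [- 97, -79, - 75 , - 42 , - 39.64,-80/13, - 5/14,11/16,  5/6,57/8,81/7,31.91, 35,  78,94]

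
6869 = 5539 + 1330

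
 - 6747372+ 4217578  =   - 2529794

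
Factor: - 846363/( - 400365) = 3^( - 1 )*5^( - 1)*31^( -1)*983^1 =983/465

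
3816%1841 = 134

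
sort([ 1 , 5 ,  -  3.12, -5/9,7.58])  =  [ - 3.12,-5/9, 1,5,7.58] 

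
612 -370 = 242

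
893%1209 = 893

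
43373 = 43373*1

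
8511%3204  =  2103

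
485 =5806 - 5321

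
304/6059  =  304/6059 = 0.05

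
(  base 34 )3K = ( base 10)122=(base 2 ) 1111010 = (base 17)73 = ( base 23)57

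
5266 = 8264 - 2998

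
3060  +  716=3776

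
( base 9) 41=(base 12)31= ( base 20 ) 1H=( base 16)25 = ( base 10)37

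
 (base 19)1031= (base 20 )h5h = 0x1b05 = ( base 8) 15405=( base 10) 6917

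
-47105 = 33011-80116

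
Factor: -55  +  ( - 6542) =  -3^2*733^1 = - 6597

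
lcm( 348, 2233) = 26796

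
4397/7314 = 4397/7314 = 0.60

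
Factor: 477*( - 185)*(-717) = 63271665 = 3^3*5^1*37^1*53^1*239^1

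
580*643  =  372940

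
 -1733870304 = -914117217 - 819753087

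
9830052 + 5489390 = 15319442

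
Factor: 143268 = 2^2*3^1*11939^1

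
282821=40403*7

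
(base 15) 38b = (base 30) qq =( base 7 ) 2231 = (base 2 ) 1100100110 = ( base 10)806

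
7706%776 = 722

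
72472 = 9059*8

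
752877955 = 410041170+342836785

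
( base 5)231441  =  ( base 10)8371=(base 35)6t6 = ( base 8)20263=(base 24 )ECJ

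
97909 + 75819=173728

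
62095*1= 62095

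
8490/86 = 4245/43= 98.72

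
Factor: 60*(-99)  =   - 2^2*3^3*5^1*11^1 = -  5940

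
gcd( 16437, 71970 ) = 3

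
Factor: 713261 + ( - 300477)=412784 = 2^4*25799^1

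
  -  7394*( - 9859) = 72897446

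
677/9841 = 677/9841=0.07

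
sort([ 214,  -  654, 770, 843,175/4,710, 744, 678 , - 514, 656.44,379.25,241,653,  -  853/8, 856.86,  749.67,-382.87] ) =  [ - 654,-514 , - 382.87 , - 853/8,175/4,214,241,379.25, 653, 656.44,678, 710,744,749.67,770,843, 856.86 ]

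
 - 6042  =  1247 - 7289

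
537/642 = 179/214 =0.84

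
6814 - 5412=1402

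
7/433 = 7/433=0.02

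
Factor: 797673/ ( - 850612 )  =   - 2^( - 2) * 3^1*7^(-1)*17^(- 1) * 1787^( - 1 )*265891^1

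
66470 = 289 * 230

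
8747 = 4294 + 4453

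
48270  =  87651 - 39381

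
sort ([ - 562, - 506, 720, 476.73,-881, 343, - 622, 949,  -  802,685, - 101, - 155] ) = [ - 881, - 802, - 622, - 562,- 506,-155, - 101,  343,476.73 , 685, 720,  949]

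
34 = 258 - 224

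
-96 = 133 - 229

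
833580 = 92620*9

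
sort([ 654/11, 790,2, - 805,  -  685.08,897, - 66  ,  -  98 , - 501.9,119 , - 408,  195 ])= [- 805, - 685.08, - 501.9, -408, - 98, - 66, 2, 654/11 , 119, 195,790,897]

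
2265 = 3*755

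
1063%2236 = 1063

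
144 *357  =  51408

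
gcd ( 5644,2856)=68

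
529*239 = 126431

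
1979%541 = 356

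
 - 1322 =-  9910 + 8588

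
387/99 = 43/11 =3.91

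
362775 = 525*691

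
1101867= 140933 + 960934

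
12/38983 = 12/38983 = 0.00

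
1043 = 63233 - 62190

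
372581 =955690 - 583109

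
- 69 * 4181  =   - 288489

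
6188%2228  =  1732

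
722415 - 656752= 65663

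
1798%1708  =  90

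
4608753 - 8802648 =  - 4193895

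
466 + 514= 980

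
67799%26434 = 14931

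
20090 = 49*410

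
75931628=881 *86188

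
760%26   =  6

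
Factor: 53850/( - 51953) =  - 2^1 * 3^1*5^2*11^(-1)*359^1*4723^( - 1 ) 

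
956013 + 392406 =1348419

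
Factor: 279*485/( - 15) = -9021 = - 3^1*31^1*97^1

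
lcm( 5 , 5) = 5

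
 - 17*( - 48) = 816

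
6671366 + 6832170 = 13503536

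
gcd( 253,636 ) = 1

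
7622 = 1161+6461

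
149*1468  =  218732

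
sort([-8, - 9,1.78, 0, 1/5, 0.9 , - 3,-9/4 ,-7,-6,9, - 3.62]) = [-9,-8,  -  7, - 6, - 3.62, - 3,- 9/4, 0, 1/5, 0.9, 1.78,  9] 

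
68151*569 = 38777919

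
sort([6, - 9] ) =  [ - 9,6]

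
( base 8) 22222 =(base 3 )110211202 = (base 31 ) 9n0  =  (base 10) 9362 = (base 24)g62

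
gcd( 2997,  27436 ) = 1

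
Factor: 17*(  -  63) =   -  3^2* 7^1*17^1=- 1071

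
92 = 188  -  96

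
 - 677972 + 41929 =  - 636043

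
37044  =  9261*4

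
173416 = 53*3272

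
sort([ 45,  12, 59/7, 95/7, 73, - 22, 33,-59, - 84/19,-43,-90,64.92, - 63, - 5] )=[-90, - 63,-59, - 43, - 22, - 5,-84/19, 59/7, 12 , 95/7,33, 45, 64.92,73] 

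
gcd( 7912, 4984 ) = 8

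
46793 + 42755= 89548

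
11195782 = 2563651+8632131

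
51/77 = 51/77=0.66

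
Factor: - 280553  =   - 7^1*13^1*3083^1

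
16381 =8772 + 7609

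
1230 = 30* 41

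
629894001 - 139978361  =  489915640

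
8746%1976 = 842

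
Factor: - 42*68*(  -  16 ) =45696=2^7*3^1 * 7^1*17^1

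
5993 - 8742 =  - 2749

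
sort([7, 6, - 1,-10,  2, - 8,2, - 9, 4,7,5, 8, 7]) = [ - 10 , - 9, - 8, -1,2 , 2,4, 5,6,7,7,7, 8 ] 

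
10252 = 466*22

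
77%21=14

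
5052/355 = 14 + 82/355= 14.23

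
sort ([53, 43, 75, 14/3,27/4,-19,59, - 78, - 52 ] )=[ - 78, - 52, - 19,14/3,27/4,  43, 53,59,75]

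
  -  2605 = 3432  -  6037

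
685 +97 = 782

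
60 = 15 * 4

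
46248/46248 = 1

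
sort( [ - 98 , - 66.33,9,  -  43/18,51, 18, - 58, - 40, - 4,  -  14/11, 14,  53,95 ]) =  [ - 98 , - 66.33, - 58, - 40, - 4, - 43/18,-14/11, 9,14  ,  18,51,53,95] 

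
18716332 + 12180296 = 30896628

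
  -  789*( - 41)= 32349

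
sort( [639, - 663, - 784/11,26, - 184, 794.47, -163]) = [ - 663, - 184 ,-163 , - 784/11, 26  ,  639, 794.47]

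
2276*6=13656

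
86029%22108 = 19705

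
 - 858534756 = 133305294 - 991840050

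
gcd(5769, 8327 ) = 1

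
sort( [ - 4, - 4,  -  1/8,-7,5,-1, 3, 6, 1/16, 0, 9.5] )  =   [- 7, - 4, - 4, - 1, - 1/8, 0 , 1/16,3, 5, 6, 9.5]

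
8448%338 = 336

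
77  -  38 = 39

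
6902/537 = 12 + 458/537 = 12.85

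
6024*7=42168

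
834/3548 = 417/1774= 0.24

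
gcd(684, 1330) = 38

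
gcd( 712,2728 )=8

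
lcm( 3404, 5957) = 23828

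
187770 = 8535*22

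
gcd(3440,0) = 3440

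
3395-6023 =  -2628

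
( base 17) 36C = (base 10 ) 981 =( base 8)1725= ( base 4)33111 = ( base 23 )1JF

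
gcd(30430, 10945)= 5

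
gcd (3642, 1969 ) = 1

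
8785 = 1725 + 7060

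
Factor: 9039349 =11^1 *821759^1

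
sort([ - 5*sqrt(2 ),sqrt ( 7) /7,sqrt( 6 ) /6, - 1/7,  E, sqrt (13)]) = [-5 * sqrt(2), - 1/7, sqrt ( 7) /7,sqrt( 6)/6, E, sqrt(13 )]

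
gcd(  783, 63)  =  9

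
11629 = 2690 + 8939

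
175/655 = 35/131  =  0.27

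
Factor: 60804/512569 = 2^2 * 3^3*563^1 * 512569^ ( - 1 )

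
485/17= 28 + 9/17 =28.53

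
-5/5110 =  - 1/1022 = - 0.00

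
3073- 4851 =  - 1778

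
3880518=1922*2019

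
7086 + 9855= 16941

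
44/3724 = 11/931 = 0.01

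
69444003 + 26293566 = 95737569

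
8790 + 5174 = 13964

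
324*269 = 87156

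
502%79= 28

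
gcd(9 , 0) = 9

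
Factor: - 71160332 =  - 2^2*17790083^1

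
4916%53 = 40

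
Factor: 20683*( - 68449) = -1415730667=- 13^1*37^1*43^1*68449^1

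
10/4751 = 10/4751 = 0.00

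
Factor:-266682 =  - 2^1*  3^1 * 13^2*263^1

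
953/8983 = 953/8983 = 0.11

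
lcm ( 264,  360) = 3960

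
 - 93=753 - 846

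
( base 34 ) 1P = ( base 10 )59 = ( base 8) 73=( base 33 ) 1Q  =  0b111011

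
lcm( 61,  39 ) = 2379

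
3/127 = 3/127 = 0.02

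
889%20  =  9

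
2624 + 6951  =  9575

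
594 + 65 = 659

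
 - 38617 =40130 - 78747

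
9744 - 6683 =3061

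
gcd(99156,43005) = 3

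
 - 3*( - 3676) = 11028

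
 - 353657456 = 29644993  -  383302449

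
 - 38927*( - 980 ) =38148460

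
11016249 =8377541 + 2638708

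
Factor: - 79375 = -5^4* 127^1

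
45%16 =13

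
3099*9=27891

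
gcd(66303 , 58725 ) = 9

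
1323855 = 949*1395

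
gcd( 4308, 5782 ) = 2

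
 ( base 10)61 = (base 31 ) 1U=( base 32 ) 1t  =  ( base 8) 75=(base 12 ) 51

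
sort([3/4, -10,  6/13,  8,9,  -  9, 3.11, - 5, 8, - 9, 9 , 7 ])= [ - 10,-9,-9, - 5, 6/13, 3/4,3.11,7,  8, 8,9,9]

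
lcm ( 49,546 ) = 3822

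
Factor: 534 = 2^1*  3^1* 89^1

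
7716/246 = 31  +  15/41 = 31.37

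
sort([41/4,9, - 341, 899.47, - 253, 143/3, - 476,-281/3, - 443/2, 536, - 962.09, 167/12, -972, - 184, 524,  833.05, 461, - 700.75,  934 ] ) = [ - 972, - 962.09, - 700.75,  -  476, - 341, - 253, - 443/2 ,  -  184, - 281/3,9,41/4,167/12,143/3, 461, 524, 536, 833.05,899.47, 934 ] 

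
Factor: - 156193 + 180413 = 24220=2^2*5^1  *  7^1 * 173^1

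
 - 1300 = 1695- 2995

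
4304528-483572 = 3820956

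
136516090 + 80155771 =216671861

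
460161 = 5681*81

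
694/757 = 694/757=   0.92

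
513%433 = 80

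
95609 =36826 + 58783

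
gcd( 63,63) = 63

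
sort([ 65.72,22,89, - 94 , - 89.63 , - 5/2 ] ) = [ - 94 , - 89.63, - 5/2,22,65.72,89]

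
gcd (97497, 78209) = 1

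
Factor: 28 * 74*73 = 151256 = 2^3*7^1*37^1*73^1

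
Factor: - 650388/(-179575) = 996/275=2^2 * 3^1 * 5^( - 2 )*11^( - 1 )*83^1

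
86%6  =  2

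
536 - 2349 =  - 1813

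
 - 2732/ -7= 390 + 2/7= 390.29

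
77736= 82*948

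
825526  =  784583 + 40943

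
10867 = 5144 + 5723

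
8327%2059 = 91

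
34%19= 15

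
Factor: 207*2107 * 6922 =3019023378 = 2^1* 3^2*7^2*23^1*43^1 * 3461^1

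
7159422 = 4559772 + 2599650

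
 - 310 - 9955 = -10265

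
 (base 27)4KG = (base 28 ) 4c0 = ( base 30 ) 3PM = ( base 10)3472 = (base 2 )110110010000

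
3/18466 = 3/18466 = 0.00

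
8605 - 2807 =5798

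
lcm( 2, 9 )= 18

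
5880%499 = 391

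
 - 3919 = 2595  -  6514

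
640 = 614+26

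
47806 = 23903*2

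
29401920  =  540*54448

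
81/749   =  81/749 = 0.11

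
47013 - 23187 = 23826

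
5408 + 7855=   13263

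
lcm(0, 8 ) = 0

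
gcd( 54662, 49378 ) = 2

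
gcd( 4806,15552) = 54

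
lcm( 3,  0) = 0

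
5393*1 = 5393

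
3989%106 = 67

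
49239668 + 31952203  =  81191871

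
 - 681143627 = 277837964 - 958981591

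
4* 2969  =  11876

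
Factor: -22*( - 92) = 2^3*11^1*23^1 = 2024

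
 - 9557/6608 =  - 2 + 3659/6608=-1.45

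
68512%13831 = 13188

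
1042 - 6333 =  - 5291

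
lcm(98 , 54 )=2646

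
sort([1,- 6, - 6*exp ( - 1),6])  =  [-6, -6*exp ( - 1), 1, 6] 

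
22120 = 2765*8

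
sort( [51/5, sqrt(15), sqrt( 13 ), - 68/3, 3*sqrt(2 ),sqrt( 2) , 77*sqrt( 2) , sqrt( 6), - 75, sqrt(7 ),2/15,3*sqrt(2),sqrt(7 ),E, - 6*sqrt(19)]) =[-75, - 6*sqrt ( 19), - 68/3,2/15,sqrt( 2 ), sqrt(6), sqrt(7 ),sqrt(7),E, sqrt( 13), sqrt(15) , 3  *sqrt( 2 ),3*sqrt (2),51/5,77*sqrt( 2)]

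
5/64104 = 5/64104= 0.00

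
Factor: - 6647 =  - 17^2*23^1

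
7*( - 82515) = - 577605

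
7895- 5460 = 2435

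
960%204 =144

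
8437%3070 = 2297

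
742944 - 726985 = 15959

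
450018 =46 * 9783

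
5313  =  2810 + 2503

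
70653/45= 23551/15  =  1570.07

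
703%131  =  48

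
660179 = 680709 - 20530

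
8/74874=4/37437 = 0.00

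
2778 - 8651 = -5873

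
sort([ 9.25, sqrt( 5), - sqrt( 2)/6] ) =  [  -  sqrt( 2 ) /6,sqrt(5), 9.25 ] 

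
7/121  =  7/121 = 0.06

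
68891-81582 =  - 12691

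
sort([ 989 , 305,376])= [ 305,376,  989]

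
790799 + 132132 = 922931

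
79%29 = 21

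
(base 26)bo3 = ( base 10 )8063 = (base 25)cmd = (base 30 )8SN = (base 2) 1111101111111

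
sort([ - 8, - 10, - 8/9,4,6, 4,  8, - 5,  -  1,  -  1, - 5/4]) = [ - 10, - 8, - 5, - 5/4, -1, - 1, - 8/9, 4,4, 6, 8 ]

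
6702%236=94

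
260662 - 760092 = -499430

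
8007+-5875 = 2132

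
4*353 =1412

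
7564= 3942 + 3622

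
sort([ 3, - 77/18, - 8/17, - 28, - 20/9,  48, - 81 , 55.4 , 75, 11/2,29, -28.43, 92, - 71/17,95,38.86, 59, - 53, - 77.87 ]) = [ - 81, - 77.87, - 53, - 28.43, - 28, - 77/18, - 71/17, - 20/9, - 8/17, 3,11/2,29,38.86 , 48,55.4,59, 75,92, 95 ]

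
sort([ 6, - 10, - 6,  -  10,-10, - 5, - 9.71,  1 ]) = [ - 10, - 10, - 10,  -  9.71 , - 6,-5,1, 6]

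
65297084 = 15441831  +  49855253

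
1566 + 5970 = 7536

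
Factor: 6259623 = 3^1 * 37^1*56393^1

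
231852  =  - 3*( - 77284)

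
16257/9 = 5419/3 = 1806.33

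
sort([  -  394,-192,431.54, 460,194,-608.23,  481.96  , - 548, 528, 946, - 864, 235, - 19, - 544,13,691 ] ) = [ -864, - 608.23,  -  548,- 544, - 394, - 192, - 19,13,  194,  235,431.54,  460,481.96, 528, 691,  946 ]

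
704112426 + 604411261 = 1308523687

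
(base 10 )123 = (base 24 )53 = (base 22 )5D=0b1111011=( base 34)3L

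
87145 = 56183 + 30962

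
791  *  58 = 45878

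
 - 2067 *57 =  - 117819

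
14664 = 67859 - 53195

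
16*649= 10384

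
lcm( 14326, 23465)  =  1360970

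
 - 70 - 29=-99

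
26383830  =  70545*374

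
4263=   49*87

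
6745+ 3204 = 9949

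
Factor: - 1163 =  - 1163^1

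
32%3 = 2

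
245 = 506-261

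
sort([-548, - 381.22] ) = [ - 548, - 381.22 ]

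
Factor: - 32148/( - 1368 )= 47/2 = 2^(- 1 )*47^1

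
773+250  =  1023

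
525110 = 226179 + 298931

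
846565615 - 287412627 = 559152988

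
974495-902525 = 71970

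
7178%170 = 38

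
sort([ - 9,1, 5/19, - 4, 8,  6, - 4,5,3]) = [ - 9, - 4, - 4,5/19,1,  3,  5,6, 8] 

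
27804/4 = 6951 = 6951.00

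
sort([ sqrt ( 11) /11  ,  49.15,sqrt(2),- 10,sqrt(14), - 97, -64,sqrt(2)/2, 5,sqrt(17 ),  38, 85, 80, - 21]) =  [-97, - 64, - 21,  -  10, sqrt( 11 ) /11 , sqrt(2 )/2, sqrt(2),  sqrt(14 ),sqrt (17 ), 5,  38,49.15,80, 85] 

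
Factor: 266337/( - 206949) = -3^1*293^1*683^( - 1) = - 879/683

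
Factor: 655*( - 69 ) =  - 45195 = - 3^1*5^1*23^1*131^1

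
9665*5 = 48325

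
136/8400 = 17/1050= 0.02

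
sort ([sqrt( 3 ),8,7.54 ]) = [sqrt( 3 ),7.54,8 ]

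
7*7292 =51044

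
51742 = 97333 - 45591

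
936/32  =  117/4 = 29.25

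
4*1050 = 4200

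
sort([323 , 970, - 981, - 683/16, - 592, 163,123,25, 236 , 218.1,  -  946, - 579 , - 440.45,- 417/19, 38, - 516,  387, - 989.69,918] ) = [ - 989.69, - 981, - 946,-592, - 579, - 516,-440.45 , - 683/16, - 417/19, 25, 38, 123, 163, 218.1, 236 , 323,387,918, 970 ]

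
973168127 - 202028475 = 771139652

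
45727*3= 137181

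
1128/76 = 14 + 16/19 = 14.84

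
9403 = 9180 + 223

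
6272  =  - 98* ( - 64 )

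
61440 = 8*7680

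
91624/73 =91624/73 = 1255.12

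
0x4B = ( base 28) 2J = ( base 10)75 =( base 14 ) 55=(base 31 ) 2d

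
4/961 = 4/961 = 0.00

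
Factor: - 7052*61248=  - 431920896 = - 2^8*3^1*11^1 *29^1*41^1*43^1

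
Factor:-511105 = -5^1*7^1*17^1*859^1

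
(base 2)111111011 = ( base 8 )773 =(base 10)507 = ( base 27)IL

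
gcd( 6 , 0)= 6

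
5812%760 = 492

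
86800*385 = 33418000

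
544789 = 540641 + 4148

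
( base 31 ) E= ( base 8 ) 16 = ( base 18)e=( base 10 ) 14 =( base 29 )e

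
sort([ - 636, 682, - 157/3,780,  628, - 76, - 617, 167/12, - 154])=[-636, - 617, - 154, - 76,-157/3,167/12,628,682,780 ] 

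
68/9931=68/9931 = 0.01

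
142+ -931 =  - 789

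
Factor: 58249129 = 821^1*70949^1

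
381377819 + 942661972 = 1324039791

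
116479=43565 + 72914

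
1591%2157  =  1591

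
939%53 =38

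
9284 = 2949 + 6335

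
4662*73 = 340326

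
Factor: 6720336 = 2^4*3^2  *7^1*59^1*113^1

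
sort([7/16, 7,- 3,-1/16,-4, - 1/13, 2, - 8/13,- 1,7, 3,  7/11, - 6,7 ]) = [ - 6, - 4, - 3,  -  1, - 8/13 , - 1/13, - 1/16 , 7/16, 7/11,2,3, 7,  7,7 ] 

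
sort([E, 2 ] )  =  [2, E]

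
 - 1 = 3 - 4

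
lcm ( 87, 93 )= 2697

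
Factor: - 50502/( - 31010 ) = 3^1*5^( - 1 ) * 7^( - 1)*19^1 = 57/35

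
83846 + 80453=164299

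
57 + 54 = 111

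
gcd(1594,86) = 2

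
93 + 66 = 159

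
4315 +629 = 4944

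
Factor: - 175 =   -  5^2  *7^1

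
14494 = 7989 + 6505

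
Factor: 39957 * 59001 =3^2*19^1 * 71^1*277^1*701^1 = 2357502957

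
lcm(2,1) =2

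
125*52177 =6522125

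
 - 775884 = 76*( - 10209)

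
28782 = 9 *3198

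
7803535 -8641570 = - 838035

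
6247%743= 303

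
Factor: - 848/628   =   - 212/157  =  - 2^2*53^1*157^(  -  1)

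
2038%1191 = 847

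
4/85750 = 2/42875  =  0.00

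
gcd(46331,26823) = 1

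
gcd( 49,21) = 7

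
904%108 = 40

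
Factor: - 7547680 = -2^5*5^1  *7^1 * 23^1*293^1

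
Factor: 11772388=2^2*59^1*83^1*601^1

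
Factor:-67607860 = -2^2*5^1* 53^1* 63781^1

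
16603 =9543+7060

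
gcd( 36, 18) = 18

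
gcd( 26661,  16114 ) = 1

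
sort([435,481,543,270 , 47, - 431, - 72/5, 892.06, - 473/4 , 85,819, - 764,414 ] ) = [ - 764 , - 431, - 473/4, - 72/5,47,  85, 270 , 414,  435,481,  543,  819,892.06 ] 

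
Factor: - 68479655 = - 5^1*17^1*149^1 * 5407^1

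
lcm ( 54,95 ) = 5130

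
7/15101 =7/15101 = 0.00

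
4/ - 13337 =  - 1+13333/13337 = - 0.00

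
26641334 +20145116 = 46786450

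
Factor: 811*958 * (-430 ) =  - 2^2*5^1*43^1*479^1*811^1 = -  334083340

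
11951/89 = 11951/89 = 134.28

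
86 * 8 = 688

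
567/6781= 567/6781=   0.08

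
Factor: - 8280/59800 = - 3^2 * 5^(-1) *13^( - 1) = - 9/65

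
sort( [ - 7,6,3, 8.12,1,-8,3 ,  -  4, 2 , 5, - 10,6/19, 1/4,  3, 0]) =[ - 10, - 8,-7,  -  4,0,1/4 , 6/19,1,  2, 3 , 3, 3, 5,6,  8.12 ] 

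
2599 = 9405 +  - 6806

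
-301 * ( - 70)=21070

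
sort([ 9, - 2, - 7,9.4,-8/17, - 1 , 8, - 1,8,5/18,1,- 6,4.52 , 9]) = [ -7 , - 6,-2, - 1,- 1, - 8/17,5/18,1,  4.52, 8,8,9, 9, 9.4 ]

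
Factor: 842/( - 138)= - 421/69=-3^(-1)*23^( - 1)*421^1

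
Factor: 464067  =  3^2*51563^1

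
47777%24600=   23177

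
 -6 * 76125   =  -456750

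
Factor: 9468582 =2^1*3^1*541^1 *2917^1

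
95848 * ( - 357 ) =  - 34217736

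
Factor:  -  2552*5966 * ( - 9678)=2^5*3^1*11^1 * 19^1* 29^1*157^1 * 1613^1  =  147349795296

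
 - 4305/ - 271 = 15 + 240/271=15.89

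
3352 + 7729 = 11081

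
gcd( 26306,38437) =7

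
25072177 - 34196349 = -9124172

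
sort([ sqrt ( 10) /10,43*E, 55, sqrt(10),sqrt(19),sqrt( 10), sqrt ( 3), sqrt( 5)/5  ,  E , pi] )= [ sqrt(10)/10,  sqrt (5)/5, sqrt ( 3 ), E, pi, sqrt(10),  sqrt (10),sqrt( 19), 55,43 * E] 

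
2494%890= 714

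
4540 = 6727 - 2187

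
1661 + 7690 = 9351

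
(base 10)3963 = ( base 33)3l3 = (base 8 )7573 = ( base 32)3rr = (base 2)111101111011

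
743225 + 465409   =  1208634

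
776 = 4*194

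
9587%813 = 644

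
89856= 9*9984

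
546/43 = 546/43 = 12.70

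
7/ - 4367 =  - 1 + 4360/4367 = - 0.00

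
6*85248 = 511488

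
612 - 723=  - 111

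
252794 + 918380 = 1171174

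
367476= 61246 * 6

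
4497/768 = 5 + 219/256=   5.86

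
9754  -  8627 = 1127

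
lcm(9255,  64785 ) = 64785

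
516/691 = 516/691 = 0.75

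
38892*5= 194460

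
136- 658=-522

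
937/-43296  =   - 1  +  42359/43296 = - 0.02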